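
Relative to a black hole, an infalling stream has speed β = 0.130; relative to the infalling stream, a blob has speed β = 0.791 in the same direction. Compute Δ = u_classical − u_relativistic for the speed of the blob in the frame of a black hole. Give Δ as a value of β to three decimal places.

Δ = 0.086

Galilean: u_cl = 0.791 + 0.130 = 0.9210.
Relativistic: u_rel = (0.791 + 0.130) / (1 + 0.791·0.130) = 0.9210/1.1028 = 0.8351.
Δ = 0.9210 − 0.8351 = 0.0859.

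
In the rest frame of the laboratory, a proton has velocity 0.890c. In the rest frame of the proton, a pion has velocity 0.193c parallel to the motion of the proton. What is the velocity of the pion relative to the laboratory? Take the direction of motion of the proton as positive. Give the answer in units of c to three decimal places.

With v = 0.890 and u' = 0.193 (in units of c),
u = (u' + v)/(1 + u'v/c²):
u = (0.193 + 0.890) / (1 + 0.193·0.890) = 1.0830/1.1718 = 0.9242
(Galilean addition would give +1.083c, exceeding c.)

0.924c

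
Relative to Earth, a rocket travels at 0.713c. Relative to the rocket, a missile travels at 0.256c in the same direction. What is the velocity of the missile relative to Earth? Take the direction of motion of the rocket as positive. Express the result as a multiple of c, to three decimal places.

0.819c

With v = 0.713 and u' = 0.256 (in units of c),
u = (u' + v)/(1 + u'v/c²):
u = (0.256 + 0.713) / (1 + 0.256·0.713) = 0.9690/1.1825 = 0.8194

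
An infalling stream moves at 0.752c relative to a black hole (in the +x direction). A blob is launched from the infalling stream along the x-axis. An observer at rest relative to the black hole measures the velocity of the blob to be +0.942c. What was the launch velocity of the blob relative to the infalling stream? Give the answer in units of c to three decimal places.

+0.652c

Invert the composition law: u' = (u − v)/(1 − uv/c²).
u' = (0.942 − 0.752) / (1 − (0.942)(0.752)) = 0.1900/0.2916 = 0.6515.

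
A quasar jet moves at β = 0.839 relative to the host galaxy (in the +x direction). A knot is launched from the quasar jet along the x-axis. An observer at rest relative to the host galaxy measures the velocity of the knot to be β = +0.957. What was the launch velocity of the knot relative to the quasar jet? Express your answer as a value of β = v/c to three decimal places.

Invert the composition law: u' = (u − v)/(1 − uv/c²).
u' = (0.957 − 0.839) / (1 − (0.957)(0.839)) = 0.1180/0.1971 = 0.5988.

β = +0.599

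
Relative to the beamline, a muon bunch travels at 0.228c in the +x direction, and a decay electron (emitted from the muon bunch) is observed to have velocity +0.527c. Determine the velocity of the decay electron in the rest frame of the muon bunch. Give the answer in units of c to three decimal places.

Invert the composition law: u' = (u − v)/(1 − uv/c²).
u' = (0.527 − 0.228) / (1 − (0.527)(0.228)) = 0.2990/0.8798 = 0.3398.

+0.340c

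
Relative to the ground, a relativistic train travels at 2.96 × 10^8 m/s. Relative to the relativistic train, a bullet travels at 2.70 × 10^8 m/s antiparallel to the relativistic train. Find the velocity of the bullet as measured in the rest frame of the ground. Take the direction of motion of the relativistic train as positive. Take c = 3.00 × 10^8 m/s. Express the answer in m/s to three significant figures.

+2.32 × 10^8 m/s

In units of c (dividing by 3.00 × 10^8 m/s): v = 0.987, u' = -0.900.
u = (u' + v)/(1 + u'v/c²):
u = (-0.900 + 0.987) / (1 + (-0.900)·0.987) = 0.0867/0.1120 = 0.7738
Converting back: u = 0.7738 × 3.00 × 10^8 m/s.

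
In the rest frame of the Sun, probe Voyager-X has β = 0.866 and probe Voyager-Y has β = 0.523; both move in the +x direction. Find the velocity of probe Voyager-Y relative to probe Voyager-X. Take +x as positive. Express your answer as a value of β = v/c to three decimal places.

β = -0.627

β_A = 0.866, β_B = 0.523.
Transform to A's frame with the inverse velocity-addition law: u' = (u − v)/(1 − uv/c²), taking u = β_B and v = β_A.
u' = (0.523 − 0.866) / (1 − (0.866)(0.523)) = -0.3430/0.5471 = -0.6270.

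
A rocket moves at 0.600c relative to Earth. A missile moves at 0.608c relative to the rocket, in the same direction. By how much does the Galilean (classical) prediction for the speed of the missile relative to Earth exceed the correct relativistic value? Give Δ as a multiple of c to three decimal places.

Galilean: u_cl = 0.608 + 0.600 = 1.2080.
Relativistic: u_rel = (0.608 + 0.600) / (1 + 0.608·0.600) = 1.2080/1.3648 = 0.8851.
Δ = 1.2080 − 0.8851 = 0.3229.
(The classical prediction exceeds c; the relativistic result does not.)

Δ = 0.323c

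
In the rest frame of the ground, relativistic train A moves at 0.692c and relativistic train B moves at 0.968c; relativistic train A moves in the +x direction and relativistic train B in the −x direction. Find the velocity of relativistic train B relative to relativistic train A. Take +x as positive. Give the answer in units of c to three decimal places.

β_A = 0.692, β_B = -0.968.
Transform to A's frame with the inverse velocity-addition law: u' = (u − v)/(1 − uv/c²), taking u = β_B and v = β_A.
u' = (-0.968 − 0.692) / (1 − (0.692)(-0.968)) = -1.6600/1.6699 = -0.9941.

-0.994c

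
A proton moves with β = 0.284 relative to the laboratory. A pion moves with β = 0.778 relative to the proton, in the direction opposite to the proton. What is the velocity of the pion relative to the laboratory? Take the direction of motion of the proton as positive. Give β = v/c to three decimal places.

β = -0.634

With v = 0.284 and u' = -0.778 (in units of c),
u = (u' + v)/(1 + u'v/c²):
u = (-0.778 + 0.284) / (1 + (-0.778)·0.284) = -0.4940/0.7790 = -0.6341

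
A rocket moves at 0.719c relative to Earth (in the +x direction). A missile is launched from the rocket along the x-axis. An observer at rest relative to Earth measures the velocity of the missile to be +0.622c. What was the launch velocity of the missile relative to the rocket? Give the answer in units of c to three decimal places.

-0.175c

Invert the composition law: u' = (u − v)/(1 − uv/c²).
u' = (0.622 − 0.719) / (1 − (0.622)(0.719)) = -0.0970/0.5528 = -0.1755.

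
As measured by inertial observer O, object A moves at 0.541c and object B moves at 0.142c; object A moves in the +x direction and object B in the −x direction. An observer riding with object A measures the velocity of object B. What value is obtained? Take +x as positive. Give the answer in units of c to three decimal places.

β_A = 0.541, β_B = -0.142.
Transform to A's frame with the inverse velocity-addition law: u' = (u − v)/(1 − uv/c²), taking u = β_B and v = β_A.
u' = (-0.142 − 0.541) / (1 − (0.541)(-0.142)) = -0.6830/1.0768 = -0.6343.

-0.634c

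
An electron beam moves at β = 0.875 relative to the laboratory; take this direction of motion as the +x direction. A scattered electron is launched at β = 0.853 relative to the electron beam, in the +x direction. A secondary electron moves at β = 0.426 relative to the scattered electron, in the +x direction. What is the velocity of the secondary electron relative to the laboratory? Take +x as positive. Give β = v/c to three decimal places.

β = 0.996

Apply u = (u' + v)/(1 + u'v/c²) successively, working outward toward the laboratory.
Start: velocity of the electron beam relative to the laboratory = 0.8750c.
Compose with the scattered electron (u' = 0.853 in the electron beam frame): u_1 = (0.853 + 0.875) / (1 + 0.853·0.875) = 1.7280/1.7464 = 0.9895.
Compose with the secondary electron (u' = 0.426 in the scattered electron frame): u_2 = (0.426 + 0.989) / (1 + 0.426·0.989) = 1.4155/1.4215 = 0.9958.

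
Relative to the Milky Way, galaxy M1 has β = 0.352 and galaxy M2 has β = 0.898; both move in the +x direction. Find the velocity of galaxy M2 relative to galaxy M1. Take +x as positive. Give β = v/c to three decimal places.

β_A = 0.352, β_B = 0.898.
Transform to A's frame with the inverse velocity-addition law: u' = (u − v)/(1 − uv/c²), taking u = β_B and v = β_A.
u' = (0.898 − 0.352) / (1 − (0.352)(0.898)) = 0.5460/0.6839 = 0.7984.

β = +0.798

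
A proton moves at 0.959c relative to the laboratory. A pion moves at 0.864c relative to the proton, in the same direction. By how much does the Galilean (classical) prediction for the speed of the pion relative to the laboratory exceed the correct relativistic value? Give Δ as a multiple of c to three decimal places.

Δ = 0.826c

Galilean: u_cl = 0.864 + 0.959 = 1.8230.
Relativistic: u_rel = (0.864 + 0.959) / (1 + 0.864·0.959) = 1.8230/1.8286 = 0.9970.
Δ = 1.8230 − 0.9970 = 0.8260.
(The classical prediction exceeds c; the relativistic result does not.)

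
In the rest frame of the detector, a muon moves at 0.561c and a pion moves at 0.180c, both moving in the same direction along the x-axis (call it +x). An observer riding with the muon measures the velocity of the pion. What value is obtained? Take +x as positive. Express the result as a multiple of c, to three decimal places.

-0.424c

β_A = 0.561, β_B = 0.180.
Transform to A's frame with the inverse velocity-addition law: u' = (u − v)/(1 − uv/c²), taking u = β_B and v = β_A.
u' = (0.180 − 0.561) / (1 − (0.561)(0.180)) = -0.3810/0.8990 = -0.4238.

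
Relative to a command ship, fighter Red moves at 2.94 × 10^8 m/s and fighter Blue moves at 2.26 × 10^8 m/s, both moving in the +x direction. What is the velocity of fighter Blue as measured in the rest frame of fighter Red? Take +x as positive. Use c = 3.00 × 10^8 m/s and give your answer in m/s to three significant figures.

β_A = 0.980, β_B = 0.753 (dividing each by c = 3.00 × 10^8 m/s).
Transform to A's frame with the inverse velocity-addition law: u' = (u − v)/(1 − uv/c²), taking u = β_B and v = β_A.
u' = (0.753 − 0.980) / (1 − (0.980)(0.753)) = -0.2267/0.2617 = -0.8660.
u' = -0.8660 × 3.00 × 10^8 m/s.

-2.60 × 10^8 m/s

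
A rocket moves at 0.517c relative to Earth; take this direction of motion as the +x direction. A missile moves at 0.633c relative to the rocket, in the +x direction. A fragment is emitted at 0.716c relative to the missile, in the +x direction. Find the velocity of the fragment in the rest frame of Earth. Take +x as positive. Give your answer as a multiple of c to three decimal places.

Apply u = (u' + v)/(1 + u'v/c²) successively, working outward toward Earth.
Start: velocity of the rocket relative to Earth = 0.5170c.
Compose with the missile (u' = 0.633 in the rocket frame): u_1 = (0.633 + 0.517) / (1 + 0.633·0.517) = 1.1500/1.3273 = 0.8664.
Compose with the fragment (u' = 0.716 in the missile frame): u_2 = (0.716 + 0.866) / (1 + 0.716·0.866) = 1.5824/1.6204 = 0.9766.

0.977c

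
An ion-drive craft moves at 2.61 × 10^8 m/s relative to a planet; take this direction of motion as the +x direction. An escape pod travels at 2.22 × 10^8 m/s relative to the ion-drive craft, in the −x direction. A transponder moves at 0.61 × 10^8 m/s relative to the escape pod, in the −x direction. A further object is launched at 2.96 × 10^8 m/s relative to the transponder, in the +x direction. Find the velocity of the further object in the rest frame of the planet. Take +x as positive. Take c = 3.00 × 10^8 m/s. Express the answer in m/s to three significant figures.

+2.97 × 10^8 m/s

Apply u = (u' + v)/(1 + u'v/c²) successively, working outward toward the planet.
(Dividing each given speed by c = 3.00 × 10^8 m/s to work in units of c.)
Start: velocity of the ion-drive craft relative to the planet = 0.8700c.
Compose with the escape pod (u' = -0.740 in the ion-drive craft frame): u_1 = (-0.740 + 0.870) / (1 + (-0.740)·0.870) = 0.1300/0.3562 = 0.3650.
Compose with the transponder (u' = -0.203 in the escape pod frame): u_2 = (-0.203 + 0.365) / (1 + (-0.203)·0.365) = 0.1616/0.9258 = 0.1746.
Compose with the further object (u' = 0.987 in the transponder frame): u_3 = (0.987 + 0.175) / (1 + 0.987·0.175) = 1.1613/1.1723 = 0.9906.
So u = 0.9906 × 3.00 × 10^8 m/s.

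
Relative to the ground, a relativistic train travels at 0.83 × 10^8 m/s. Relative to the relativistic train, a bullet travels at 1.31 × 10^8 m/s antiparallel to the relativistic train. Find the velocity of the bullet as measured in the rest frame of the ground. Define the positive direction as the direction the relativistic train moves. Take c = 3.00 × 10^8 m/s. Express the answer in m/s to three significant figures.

-5.46 × 10^7 m/s

In units of c (dividing by 3.00 × 10^8 m/s): v = 0.277, u' = -0.437.
u = (u' + v)/(1 + u'v/c²):
u = (-0.437 + 0.277) / (1 + (-0.437)·0.277) = -0.1600/0.8792 = -0.1820
Converting back: u = -0.1820 × 3.00 × 10^8 m/s.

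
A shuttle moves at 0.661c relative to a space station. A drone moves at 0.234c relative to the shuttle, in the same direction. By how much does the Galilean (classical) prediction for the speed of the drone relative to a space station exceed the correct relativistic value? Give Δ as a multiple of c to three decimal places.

Galilean: u_cl = 0.234 + 0.661 = 0.8950.
Relativistic: u_rel = (0.234 + 0.661) / (1 + 0.234·0.661) = 0.8950/1.1547 = 0.7751.
Δ = 0.8950 − 0.7751 = 0.1199.

Δ = 0.120c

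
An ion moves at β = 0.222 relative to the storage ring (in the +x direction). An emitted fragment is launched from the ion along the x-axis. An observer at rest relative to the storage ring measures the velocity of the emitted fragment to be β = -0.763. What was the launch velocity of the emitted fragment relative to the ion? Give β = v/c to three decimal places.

Invert the composition law: u' = (u − v)/(1 − uv/c²).
u' = (-0.763 − 0.222) / (1 − (-0.763)(0.222)) = -0.9850/1.1694 = -0.8423.

β = -0.842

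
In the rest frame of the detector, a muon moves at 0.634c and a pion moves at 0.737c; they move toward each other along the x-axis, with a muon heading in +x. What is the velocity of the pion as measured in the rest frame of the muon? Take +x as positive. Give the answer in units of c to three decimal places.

-0.934c

β_A = 0.634, β_B = -0.737.
Transform to A's frame with the inverse velocity-addition law: u' = (u − v)/(1 − uv/c²), taking u = β_B and v = β_A.
u' = (-0.737 − 0.634) / (1 − (0.634)(-0.737)) = -1.3710/1.4673 = -0.9344.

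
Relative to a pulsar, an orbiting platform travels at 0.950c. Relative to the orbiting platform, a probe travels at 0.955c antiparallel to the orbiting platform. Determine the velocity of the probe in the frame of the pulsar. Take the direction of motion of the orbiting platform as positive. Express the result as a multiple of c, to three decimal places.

With v = 0.950 and u' = -0.955 (in units of c),
u = (u' + v)/(1 + u'v/c²):
u = (-0.955 + 0.950) / (1 + (-0.955)·0.950) = -0.0050/0.0927 = -0.0539
(Galilean addition would give -0.005c.)

-0.054c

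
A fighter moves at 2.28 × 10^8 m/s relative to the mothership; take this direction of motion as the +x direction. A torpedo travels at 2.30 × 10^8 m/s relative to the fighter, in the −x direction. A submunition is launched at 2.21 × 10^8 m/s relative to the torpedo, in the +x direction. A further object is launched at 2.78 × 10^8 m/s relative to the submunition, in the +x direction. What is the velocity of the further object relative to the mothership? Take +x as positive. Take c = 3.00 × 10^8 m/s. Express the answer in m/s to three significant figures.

+2.96 × 10^8 m/s

Apply u = (u' + v)/(1 + u'v/c²) successively, working outward toward the mothership.
(Dividing each given speed by c = 3.00 × 10^8 m/s to work in units of c.)
Start: velocity of the fighter relative to the mothership = 0.7600c.
Compose with the torpedo (u' = -0.767 in the fighter frame): u_1 = (-0.767 + 0.760) / (1 + (-0.767)·0.760) = -0.0067/0.4173 = -0.0160.
Compose with the submunition (u' = 0.737 in the torpedo frame): u_2 = (0.737 + (-0.016)) / (1 + 0.737·(-0.016)) = 0.7207/0.9882 = 0.7293.
Compose with the further object (u' = 0.927 in the submunition frame): u_3 = (0.927 + 0.729) / (1 + 0.927·0.729) = 1.6559/1.6758 = 0.9882.
So u = 0.9882 × 3.00 × 10^8 m/s.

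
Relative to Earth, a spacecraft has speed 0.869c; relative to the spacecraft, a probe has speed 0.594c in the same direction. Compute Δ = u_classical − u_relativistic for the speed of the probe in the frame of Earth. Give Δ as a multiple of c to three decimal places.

Galilean: u_cl = 0.594 + 0.869 = 1.4630.
Relativistic: u_rel = (0.594 + 0.869) / (1 + 0.594·0.869) = 1.4630/1.5162 = 0.9649.
Δ = 1.4630 − 0.9649 = 0.4981.
(The classical prediction exceeds c; the relativistic result does not.)

Δ = 0.498c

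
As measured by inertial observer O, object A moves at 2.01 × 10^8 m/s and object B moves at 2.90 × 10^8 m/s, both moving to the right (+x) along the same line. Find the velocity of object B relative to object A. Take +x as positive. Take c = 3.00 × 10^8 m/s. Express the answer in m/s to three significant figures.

β_A = 0.670, β_B = 0.967 (dividing each by c = 3.00 × 10^8 m/s).
Transform to A's frame with the inverse velocity-addition law: u' = (u − v)/(1 − uv/c²), taking u = β_B and v = β_A.
u' = (0.967 − 0.670) / (1 − (0.670)(0.967)) = 0.2967/0.3523 = 0.8420.
u' = 0.8420 × 3.00 × 10^8 m/s.

+2.53 × 10^8 m/s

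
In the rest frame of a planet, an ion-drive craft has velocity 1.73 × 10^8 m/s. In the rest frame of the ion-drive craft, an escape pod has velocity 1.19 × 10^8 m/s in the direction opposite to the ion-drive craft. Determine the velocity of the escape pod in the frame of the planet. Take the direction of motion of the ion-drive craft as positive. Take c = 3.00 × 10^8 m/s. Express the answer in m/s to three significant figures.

In units of c (dividing by 3.00 × 10^8 m/s): v = 0.577, u' = -0.397.
u = (u' + v)/(1 + u'v/c²):
u = (-0.397 + 0.577) / (1 + (-0.397)·0.577) = 0.1800/0.7713 = 0.2334
(Galilean addition would give +0.180c.)
Converting back: u = 0.2334 × 3.00 × 10^8 m/s.

+7.00 × 10^7 m/s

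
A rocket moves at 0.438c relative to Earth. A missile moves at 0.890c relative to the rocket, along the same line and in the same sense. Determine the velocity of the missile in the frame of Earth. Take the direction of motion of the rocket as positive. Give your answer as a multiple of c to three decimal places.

0.956c

With v = 0.438 and u' = 0.890 (in units of c),
u = (u' + v)/(1 + u'v/c²):
u = (0.890 + 0.438) / (1 + 0.890·0.438) = 1.3280/1.3898 = 0.9555
(Galilean addition would give +1.328c, exceeding c.)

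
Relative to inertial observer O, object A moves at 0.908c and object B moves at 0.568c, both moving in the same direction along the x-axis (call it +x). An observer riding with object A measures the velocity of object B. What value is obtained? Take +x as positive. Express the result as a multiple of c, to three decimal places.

β_A = 0.908, β_B = 0.568.
Transform to A's frame with the inverse velocity-addition law: u' = (u − v)/(1 − uv/c²), taking u = β_B and v = β_A.
u' = (0.568 − 0.908) / (1 − (0.908)(0.568)) = -0.3400/0.4843 = -0.7021.

-0.702c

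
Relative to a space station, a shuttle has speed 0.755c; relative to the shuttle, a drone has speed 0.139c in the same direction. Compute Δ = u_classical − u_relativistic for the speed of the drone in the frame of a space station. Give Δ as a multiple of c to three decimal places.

Galilean: u_cl = 0.139 + 0.755 = 0.8940.
Relativistic: u_rel = (0.139 + 0.755) / (1 + 0.139·0.755) = 0.8940/1.1049 = 0.8091.
Δ = 0.8940 − 0.8091 = 0.0849.

Δ = 0.085c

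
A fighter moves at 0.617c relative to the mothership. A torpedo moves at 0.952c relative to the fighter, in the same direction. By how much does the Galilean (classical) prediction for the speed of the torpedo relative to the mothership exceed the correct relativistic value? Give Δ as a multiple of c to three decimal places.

Δ = 0.581c

Galilean: u_cl = 0.952 + 0.617 = 1.5690.
Relativistic: u_rel = (0.952 + 0.617) / (1 + 0.952·0.617) = 1.5690/1.5874 = 0.9884.
Δ = 1.5690 − 0.9884 = 0.5806.
(The classical prediction exceeds c; the relativistic result does not.)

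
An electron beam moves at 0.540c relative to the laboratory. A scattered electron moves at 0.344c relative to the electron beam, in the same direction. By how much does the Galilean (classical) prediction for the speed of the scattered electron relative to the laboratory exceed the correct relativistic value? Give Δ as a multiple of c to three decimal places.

Δ = 0.138c

Galilean: u_cl = 0.344 + 0.540 = 0.8840.
Relativistic: u_rel = (0.344 + 0.540) / (1 + 0.344·0.540) = 0.8840/1.1858 = 0.7455.
Δ = 0.8840 − 0.7455 = 0.1385.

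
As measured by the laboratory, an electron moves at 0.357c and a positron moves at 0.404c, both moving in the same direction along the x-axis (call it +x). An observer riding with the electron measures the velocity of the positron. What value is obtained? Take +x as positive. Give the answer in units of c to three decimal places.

+0.055c

β_A = 0.357, β_B = 0.404.
Transform to A's frame with the inverse velocity-addition law: u' = (u − v)/(1 − uv/c²), taking u = β_B and v = β_A.
u' = (0.404 − 0.357) / (1 − (0.357)(0.404)) = 0.0470/0.8558 = 0.0549.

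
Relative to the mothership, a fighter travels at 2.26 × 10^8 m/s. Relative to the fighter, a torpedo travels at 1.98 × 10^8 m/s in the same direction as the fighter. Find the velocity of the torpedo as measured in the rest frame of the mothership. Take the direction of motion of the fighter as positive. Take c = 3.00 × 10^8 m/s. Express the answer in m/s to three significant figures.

2.83 × 10^8 m/s

In units of c (dividing by 3.00 × 10^8 m/s): v = 0.753, u' = 0.660.
u = (u' + v)/(1 + u'v/c²):
u = (0.660 + 0.753) / (1 + 0.660·0.753) = 1.4133/1.4972 = 0.9440
(Galilean addition would give +1.413c, exceeding c.)
Converting back: u = 0.9440 × 3.00 × 10^8 m/s.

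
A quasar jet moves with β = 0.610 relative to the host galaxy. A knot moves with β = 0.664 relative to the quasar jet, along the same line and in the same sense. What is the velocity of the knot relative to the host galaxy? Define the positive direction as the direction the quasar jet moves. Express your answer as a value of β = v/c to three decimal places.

β = 0.907

With v = 0.610 and u' = 0.664 (in units of c),
u = (u' + v)/(1 + u'v/c²):
u = (0.664 + 0.610) / (1 + 0.664·0.610) = 1.2740/1.4050 = 0.9067
(Galilean addition would give +1.274c, exceeding c.)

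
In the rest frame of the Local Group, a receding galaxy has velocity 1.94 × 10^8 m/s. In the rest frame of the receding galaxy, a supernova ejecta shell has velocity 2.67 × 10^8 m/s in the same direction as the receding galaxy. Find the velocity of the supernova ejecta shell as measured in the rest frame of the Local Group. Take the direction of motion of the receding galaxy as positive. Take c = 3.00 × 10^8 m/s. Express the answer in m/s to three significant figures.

In units of c (dividing by 3.00 × 10^8 m/s): v = 0.647, u' = 0.890.
u = (u' + v)/(1 + u'v/c²):
u = (0.890 + 0.647) / (1 + 0.890·0.647) = 1.5367/1.5755 = 0.9753
(Galilean addition would give +1.537c, exceeding c.)
Converting back: u = 0.9753 × 3.00 × 10^8 m/s.

2.93 × 10^8 m/s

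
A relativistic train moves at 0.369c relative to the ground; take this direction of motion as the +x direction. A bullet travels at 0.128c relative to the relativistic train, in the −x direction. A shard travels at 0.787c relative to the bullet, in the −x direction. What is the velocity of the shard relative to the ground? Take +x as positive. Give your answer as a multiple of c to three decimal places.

Apply u = (u' + v)/(1 + u'v/c²) successively, working outward toward the ground.
Start: velocity of the relativistic train relative to the ground = 0.3690c.
Compose with the bullet (u' = -0.128 in the relativistic train frame): u_1 = (-0.128 + 0.369) / (1 + (-0.128)·0.369) = 0.2410/0.9528 = 0.2529.
Compose with the shard (u' = -0.787 in the bullet frame): u_2 = (-0.787 + 0.253) / (1 + (-0.787)·0.253) = -0.5341/0.8009 = -0.6668.

-0.667c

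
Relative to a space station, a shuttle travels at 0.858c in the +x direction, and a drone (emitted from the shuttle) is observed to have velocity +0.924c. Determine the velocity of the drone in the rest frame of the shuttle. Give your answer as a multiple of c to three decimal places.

+0.319c

Invert the composition law: u' = (u − v)/(1 − uv/c²).
u' = (0.924 − 0.858) / (1 − (0.924)(0.858)) = 0.0660/0.2072 = 0.3185.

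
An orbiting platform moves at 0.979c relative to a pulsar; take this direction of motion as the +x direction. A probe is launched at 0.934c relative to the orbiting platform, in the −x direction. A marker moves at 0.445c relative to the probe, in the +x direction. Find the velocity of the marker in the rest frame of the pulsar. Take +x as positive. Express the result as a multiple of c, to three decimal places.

+0.787c

Apply u = (u' + v)/(1 + u'v/c²) successively, working outward toward the pulsar.
Start: velocity of the orbiting platform relative to the pulsar = 0.9790c.
Compose with the probe (u' = -0.934 in the orbiting platform frame): u_1 = (-0.934 + 0.979) / (1 + (-0.934)·0.979) = 0.0450/0.0856 = 0.5256.
Compose with the marker (u' = 0.445 in the probe frame): u_2 = (0.445 + 0.526) / (1 + 0.445·0.526) = 0.9706/1.2339 = 0.7866.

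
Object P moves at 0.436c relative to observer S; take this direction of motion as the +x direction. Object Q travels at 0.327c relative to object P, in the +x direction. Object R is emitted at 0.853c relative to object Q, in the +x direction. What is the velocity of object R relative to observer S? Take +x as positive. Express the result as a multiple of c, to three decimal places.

0.969c

Apply u = (u' + v)/(1 + u'v/c²) successively, working outward toward observer S.
Start: velocity of object P relative to observer S = 0.4360c.
Compose with object Q (u' = 0.327 in object P frame): u_1 = (0.327 + 0.436) / (1 + 0.327·0.436) = 0.7630/1.1426 = 0.6678.
Compose with object R (u' = 0.853 in object Q frame): u_2 = (0.853 + 0.668) / (1 + 0.853·0.668) = 1.5208/1.5696 = 0.9689.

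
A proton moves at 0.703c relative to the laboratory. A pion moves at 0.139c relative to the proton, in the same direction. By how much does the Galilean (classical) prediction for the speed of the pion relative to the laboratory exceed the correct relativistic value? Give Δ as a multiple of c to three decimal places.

Galilean: u_cl = 0.139 + 0.703 = 0.8420.
Relativistic: u_rel = (0.139 + 0.703) / (1 + 0.139·0.703) = 0.8420/1.0977 = 0.7670.
Δ = 0.8420 − 0.7670 = 0.0750.

Δ = 0.075c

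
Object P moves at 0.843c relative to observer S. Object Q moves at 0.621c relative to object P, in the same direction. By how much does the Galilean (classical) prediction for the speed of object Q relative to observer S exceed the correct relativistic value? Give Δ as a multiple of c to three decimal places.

Galilean: u_cl = 0.621 + 0.843 = 1.4640.
Relativistic: u_rel = (0.621 + 0.843) / (1 + 0.621·0.843) = 1.4640/1.5235 = 0.9609.
Δ = 1.4640 − 0.9609 = 0.5031.
(The classical prediction exceeds c; the relativistic result does not.)

Δ = 0.503c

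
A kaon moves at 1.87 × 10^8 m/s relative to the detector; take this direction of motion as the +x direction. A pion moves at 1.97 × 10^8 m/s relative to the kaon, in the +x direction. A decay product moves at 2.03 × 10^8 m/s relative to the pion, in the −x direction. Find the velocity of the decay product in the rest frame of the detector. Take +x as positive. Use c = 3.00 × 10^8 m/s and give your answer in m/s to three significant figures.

+1.80 × 10^8 m/s

Apply u = (u' + v)/(1 + u'v/c²) successively, working outward toward the detector.
(Dividing each given speed by c = 3.00 × 10^8 m/s to work in units of c.)
Start: velocity of the kaon relative to the detector = 0.6233c.
Compose with the pion (u' = 0.657 in the kaon frame): u_1 = (0.657 + 0.623) / (1 + 0.657·0.623) = 1.2800/1.4093 = 0.9082.
Compose with the decay product (u' = -0.677 in the pion frame): u_2 = (-0.677 + 0.908) / (1 + (-0.677)·0.908) = 0.2316/0.3854 = 0.6008.
So u = 0.6008 × 3.00 × 10^8 m/s.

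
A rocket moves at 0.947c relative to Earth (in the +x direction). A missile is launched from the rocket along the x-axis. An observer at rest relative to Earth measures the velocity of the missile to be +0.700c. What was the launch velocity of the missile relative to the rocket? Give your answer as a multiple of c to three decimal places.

-0.733c

Invert the composition law: u' = (u − v)/(1 − uv/c²).
u' = (0.700 − 0.947) / (1 − (0.700)(0.947)) = -0.2470/0.3371 = -0.7327.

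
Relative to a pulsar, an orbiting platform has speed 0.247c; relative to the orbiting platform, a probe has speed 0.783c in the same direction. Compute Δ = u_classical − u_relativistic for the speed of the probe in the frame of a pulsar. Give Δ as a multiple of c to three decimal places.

Δ = 0.167c

Galilean: u_cl = 0.783 + 0.247 = 1.0300.
Relativistic: u_rel = (0.783 + 0.247) / (1 + 0.783·0.247) = 1.0300/1.1934 = 0.8631.
Δ = 1.0300 − 0.8631 = 0.1669.
(The classical prediction exceeds c; the relativistic result does not.)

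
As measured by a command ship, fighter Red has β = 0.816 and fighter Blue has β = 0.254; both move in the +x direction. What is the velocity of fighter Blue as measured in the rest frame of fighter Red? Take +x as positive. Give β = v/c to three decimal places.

β_A = 0.816, β_B = 0.254.
Transform to A's frame with the inverse velocity-addition law: u' = (u − v)/(1 − uv/c²), taking u = β_B and v = β_A.
u' = (0.254 − 0.816) / (1 − (0.816)(0.254)) = -0.5620/0.7927 = -0.7089.

β = -0.709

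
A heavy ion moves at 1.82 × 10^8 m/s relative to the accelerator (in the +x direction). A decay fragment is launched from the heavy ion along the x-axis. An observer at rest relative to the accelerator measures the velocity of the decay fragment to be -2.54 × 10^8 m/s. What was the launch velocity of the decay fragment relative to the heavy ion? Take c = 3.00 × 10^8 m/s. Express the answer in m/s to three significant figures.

v = 0.607c, u = -0.847c.
Invert the composition law: u' = (u − v)/(1 − uv/c²).
u' = (-0.847 − 0.607) / (1 − (-0.847)(0.607)) = -1.4533/1.5136 = -0.9602.
u' = -0.9602 × 3.00 × 10^8 m/s.

-2.88 × 10^8 m/s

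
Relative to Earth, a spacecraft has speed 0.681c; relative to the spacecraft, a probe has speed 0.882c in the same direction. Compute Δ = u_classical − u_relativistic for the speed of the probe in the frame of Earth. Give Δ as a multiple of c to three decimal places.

Galilean: u_cl = 0.882 + 0.681 = 1.5630.
Relativistic: u_rel = (0.882 + 0.681) / (1 + 0.882·0.681) = 1.5630/1.6006 = 0.9765.
Δ = 1.5630 − 0.9765 = 0.5865.
(The classical prediction exceeds c; the relativistic result does not.)

Δ = 0.587c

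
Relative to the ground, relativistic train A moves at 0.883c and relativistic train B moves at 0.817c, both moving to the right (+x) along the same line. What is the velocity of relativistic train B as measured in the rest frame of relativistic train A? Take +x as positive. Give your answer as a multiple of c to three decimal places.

β_A = 0.883, β_B = 0.817.
Transform to A's frame with the inverse velocity-addition law: u' = (u − v)/(1 − uv/c²), taking u = β_B and v = β_A.
u' = (0.817 − 0.883) / (1 − (0.883)(0.817)) = -0.0660/0.2786 = -0.2369.

-0.237c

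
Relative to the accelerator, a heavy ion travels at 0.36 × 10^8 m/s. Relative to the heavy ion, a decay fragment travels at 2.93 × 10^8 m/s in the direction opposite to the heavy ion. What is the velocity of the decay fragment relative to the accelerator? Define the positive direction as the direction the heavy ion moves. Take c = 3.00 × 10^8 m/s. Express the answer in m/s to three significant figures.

-2.91 × 10^8 m/s

In units of c (dividing by 3.00 × 10^8 m/s): v = 0.120, u' = -0.977.
u = (u' + v)/(1 + u'v/c²):
u = (-0.977 + 0.120) / (1 + (-0.977)·0.120) = -0.8567/0.8828 = -0.9704
(Galilean addition would give -0.857c.)
Converting back: u = -0.9704 × 3.00 × 10^8 m/s.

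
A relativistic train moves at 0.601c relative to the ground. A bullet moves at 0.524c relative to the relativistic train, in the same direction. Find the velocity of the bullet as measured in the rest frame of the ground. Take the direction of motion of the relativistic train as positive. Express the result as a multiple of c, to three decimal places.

0.856c

With v = 0.601 and u' = 0.524 (in units of c),
u = (u' + v)/(1 + u'v/c²):
u = (0.524 + 0.601) / (1 + 0.524·0.601) = 1.1250/1.3149 = 0.8556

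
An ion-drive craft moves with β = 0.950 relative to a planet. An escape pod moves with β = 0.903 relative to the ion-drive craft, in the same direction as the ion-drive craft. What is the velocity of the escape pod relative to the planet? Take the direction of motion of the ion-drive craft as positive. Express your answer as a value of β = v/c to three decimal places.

β = 0.997

With v = 0.950 and u' = 0.903 (in units of c),
u = (u' + v)/(1 + u'v/c²):
u = (0.903 + 0.950) / (1 + 0.903·0.950) = 1.8530/1.8579 = 0.9974
(Galilean addition would give +1.853c, exceeding c.)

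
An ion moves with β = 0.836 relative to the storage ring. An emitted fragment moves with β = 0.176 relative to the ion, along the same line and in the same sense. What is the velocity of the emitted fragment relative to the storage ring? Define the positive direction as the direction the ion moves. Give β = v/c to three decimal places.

β = 0.882

With v = 0.836 and u' = 0.176 (in units of c),
u = (u' + v)/(1 + u'v/c²):
u = (0.176 + 0.836) / (1 + 0.176·0.836) = 1.0120/1.1471 = 0.8822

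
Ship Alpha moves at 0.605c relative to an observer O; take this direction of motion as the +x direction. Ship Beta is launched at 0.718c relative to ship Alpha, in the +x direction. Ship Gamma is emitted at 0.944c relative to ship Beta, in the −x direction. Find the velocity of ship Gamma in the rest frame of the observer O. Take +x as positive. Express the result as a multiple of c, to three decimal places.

Apply u = (u' + v)/(1 + u'v/c²) successively, working outward toward the observer O.
Start: velocity of ship Alpha relative to the observer O = 0.6050c.
Compose with ship Beta (u' = 0.718 in ship Alpha frame): u_1 = (0.718 + 0.605) / (1 + 0.718·0.605) = 1.3230/1.4344 = 0.9223.
Compose with ship Gamma (u' = -0.944 in ship Beta frame): u_2 = (-0.944 + 0.922) / (1 + (-0.944)·0.922) = -0.0217/0.1293 = -0.1675.

-0.167c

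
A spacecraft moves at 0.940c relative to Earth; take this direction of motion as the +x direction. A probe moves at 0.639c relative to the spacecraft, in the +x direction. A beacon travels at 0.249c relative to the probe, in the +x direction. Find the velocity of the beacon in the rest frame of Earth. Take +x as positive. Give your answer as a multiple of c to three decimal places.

0.992c

Apply u = (u' + v)/(1 + u'v/c²) successively, working outward toward Earth.
Start: velocity of the spacecraft relative to Earth = 0.9400c.
Compose with the probe (u' = 0.639 in the spacecraft frame): u_1 = (0.639 + 0.940) / (1 + 0.639·0.940) = 1.5790/1.6007 = 0.9865.
Compose with the beacon (u' = 0.249 in the probe frame): u_2 = (0.249 + 0.986) / (1 + 0.249·0.986) = 1.2355/1.2456 = 0.9918.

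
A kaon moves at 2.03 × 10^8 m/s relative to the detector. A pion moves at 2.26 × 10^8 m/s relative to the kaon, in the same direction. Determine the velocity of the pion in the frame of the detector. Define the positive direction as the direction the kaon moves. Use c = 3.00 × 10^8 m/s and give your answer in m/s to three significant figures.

2.84 × 10^8 m/s

In units of c (dividing by 3.00 × 10^8 m/s): v = 0.677, u' = 0.753.
u = (u' + v)/(1 + u'v/c²):
u = (0.753 + 0.677) / (1 + 0.753·0.677) = 1.4300/1.5098 = 0.9472
(Galilean addition would give +1.430c, exceeding c.)
Converting back: u = 0.9472 × 3.00 × 10^8 m/s.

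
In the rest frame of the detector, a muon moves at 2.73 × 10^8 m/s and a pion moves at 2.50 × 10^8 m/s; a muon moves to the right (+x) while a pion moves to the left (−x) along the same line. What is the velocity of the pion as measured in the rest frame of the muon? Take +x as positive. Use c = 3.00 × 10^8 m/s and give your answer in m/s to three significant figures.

-2.97 × 10^8 m/s

β_A = 0.910, β_B = -0.833 (dividing each by c = 3.00 × 10^8 m/s).
Transform to A's frame with the inverse velocity-addition law: u' = (u − v)/(1 − uv/c²), taking u = β_B and v = β_A.
u' = (-0.833 − 0.910) / (1 − (0.910)(-0.833)) = -1.7433/1.7583 = -0.9915.
u' = -0.9915 × 3.00 × 10^8 m/s.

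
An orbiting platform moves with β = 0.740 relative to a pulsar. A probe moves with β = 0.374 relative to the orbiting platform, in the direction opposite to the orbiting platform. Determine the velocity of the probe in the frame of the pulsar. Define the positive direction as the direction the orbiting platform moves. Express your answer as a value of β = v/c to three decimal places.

β = +0.506

With v = 0.740 and u' = -0.374 (in units of c),
u = (u' + v)/(1 + u'v/c²):
u = (-0.374 + 0.740) / (1 + (-0.374)·0.740) = 0.3660/0.7232 = 0.5061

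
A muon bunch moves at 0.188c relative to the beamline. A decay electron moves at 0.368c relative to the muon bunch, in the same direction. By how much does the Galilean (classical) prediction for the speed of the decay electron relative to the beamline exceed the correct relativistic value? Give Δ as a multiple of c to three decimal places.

Galilean: u_cl = 0.368 + 0.188 = 0.5560.
Relativistic: u_rel = (0.368 + 0.188) / (1 + 0.368·0.188) = 0.5560/1.0692 = 0.5200.
Δ = 0.5560 − 0.5200 = 0.0360.

Δ = 0.036c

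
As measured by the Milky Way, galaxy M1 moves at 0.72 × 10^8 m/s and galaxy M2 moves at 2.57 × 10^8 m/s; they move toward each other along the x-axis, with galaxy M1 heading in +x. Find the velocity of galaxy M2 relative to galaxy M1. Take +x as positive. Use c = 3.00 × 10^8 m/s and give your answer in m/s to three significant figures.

β_A = 0.240, β_B = -0.857 (dividing each by c = 3.00 × 10^8 m/s).
Transform to A's frame with the inverse velocity-addition law: u' = (u − v)/(1 − uv/c²), taking u = β_B and v = β_A.
u' = (-0.857 − 0.240) / (1 − (0.240)(-0.857)) = -1.0967/1.2056 = -0.9096.
u' = -0.9096 × 3.00 × 10^8 m/s.

-2.73 × 10^8 m/s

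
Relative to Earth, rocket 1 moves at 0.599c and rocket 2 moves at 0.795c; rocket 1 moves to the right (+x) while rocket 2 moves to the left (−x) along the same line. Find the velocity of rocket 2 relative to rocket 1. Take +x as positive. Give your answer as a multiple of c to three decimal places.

β_A = 0.599, β_B = -0.795.
Transform to A's frame with the inverse velocity-addition law: u' = (u − v)/(1 − uv/c²), taking u = β_B and v = β_A.
u' = (-0.795 − 0.599) / (1 − (0.599)(-0.795)) = -1.3940/1.4762 = -0.9443.

-0.944c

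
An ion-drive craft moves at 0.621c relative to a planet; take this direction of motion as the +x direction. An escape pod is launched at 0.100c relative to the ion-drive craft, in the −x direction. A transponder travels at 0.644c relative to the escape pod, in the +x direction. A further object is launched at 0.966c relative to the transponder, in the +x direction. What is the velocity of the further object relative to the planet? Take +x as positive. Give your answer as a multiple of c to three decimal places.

+0.998c

Apply u = (u' + v)/(1 + u'v/c²) successively, working outward toward the planet.
Start: velocity of the ion-drive craft relative to the planet = 0.6210c.
Compose with the escape pod (u' = -0.100 in the ion-drive craft frame): u_1 = (-0.100 + 0.621) / (1 + (-0.100)·0.621) = 0.5210/0.9379 = 0.5555.
Compose with the transponder (u' = 0.644 in the escape pod frame): u_2 = (0.644 + 0.555) / (1 + 0.644·0.555) = 1.1995/1.3577 = 0.8835.
Compose with the further object (u' = 0.966 in the transponder frame): u_3 = (0.966 + 0.883) / (1 + 0.966·0.883) = 1.8495/1.8534 = 0.9979.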